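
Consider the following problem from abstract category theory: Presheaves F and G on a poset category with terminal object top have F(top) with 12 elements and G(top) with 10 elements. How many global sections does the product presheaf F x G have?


Global sections of a presheaf on a poset with terminal top satisfy
Gamma(H) ~ H(top). Presheaves admit pointwise products, so
(F x G)(top) = F(top) x G(top) (Cartesian product).
|Gamma(F x G)| = |F(top)| * |G(top)| = 12 * 10 = 120.

120


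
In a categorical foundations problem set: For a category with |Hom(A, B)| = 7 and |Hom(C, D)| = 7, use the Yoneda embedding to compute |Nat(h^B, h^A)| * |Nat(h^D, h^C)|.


By the Yoneda lemma, Nat(h^B, h^A) is isomorphic to Hom(A, B),
so |Nat(h^B, h^A)| = |Hom(A, B)| and |Nat(h^D, h^C)| = |Hom(C, D)|.
|Hom(A, B)| = 7, |Hom(C, D)| = 7.
|Nat(h^B, h^A) x Nat(h^D, h^C)| = 7 * 7 = 49

49


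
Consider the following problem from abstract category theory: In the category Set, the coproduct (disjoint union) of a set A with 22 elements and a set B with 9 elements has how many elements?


In Set, the coproduct A + B is the disjoint union.
|A + B| = |A| + |B| = 22 + 9 = 31

31


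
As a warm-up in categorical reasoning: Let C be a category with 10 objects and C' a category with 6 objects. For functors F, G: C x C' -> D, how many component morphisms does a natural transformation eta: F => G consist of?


A natural transformation eta: F => G assigns one component morphism per
object of the domain category.
The domain is the product category C x C', so
|Ob(C x C')| = |Ob(C)| * |Ob(C')| = 10 * 6 = 60.
Therefore eta has 60 component morphisms.

60


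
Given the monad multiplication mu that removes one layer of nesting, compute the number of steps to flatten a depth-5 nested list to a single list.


Each application of mu: T^2 -> T removes one layer of nesting.
Starting at depth 5 (i.e., T^5(X)), we need to reach T(X).
Number of mu applications = 5 - 1 = 4

4


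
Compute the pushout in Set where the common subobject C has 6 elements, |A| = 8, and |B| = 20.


The pushout A +_C B identifies the images of C in A and B.
|A +_C B| = |A| + |B| - |C| (for injections).
= 8 + 20 - 6 = 22

22


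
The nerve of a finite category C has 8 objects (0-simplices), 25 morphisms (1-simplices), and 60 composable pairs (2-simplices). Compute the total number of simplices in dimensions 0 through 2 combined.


The 2-skeleton of the nerve N(C) consists of simplices in dimensions 0, 1, 2:
  |N(C)_0| = 8 (objects)
  |N(C)_1| = 25 (morphisms)
  |N(C)_2| = 60 (composable pairs)
Total = 8 + 25 + 60 = 93

93


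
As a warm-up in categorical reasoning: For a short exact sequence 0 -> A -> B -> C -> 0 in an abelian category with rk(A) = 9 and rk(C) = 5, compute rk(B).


For a short exact sequence 0 -> A -> B -> C -> 0,
rank is additive: rank(B) = rank(A) + rank(C).
rank(B) = 9 + 5 = 14

14


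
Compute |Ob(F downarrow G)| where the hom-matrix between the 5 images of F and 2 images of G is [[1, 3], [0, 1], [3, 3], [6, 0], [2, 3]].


Objects of (F downarrow G) are triples (a, b, h: F(a)->G(b)).
The count equals the sum of all entries in the hom-matrix.
sum(row 0) = 4
sum(row 1) = 1
sum(row 2) = 6
sum(row 3) = 6
sum(row 4) = 5
Grand total = 22

22


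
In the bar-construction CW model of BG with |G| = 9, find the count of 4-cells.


In the bar-construction CW model of BG, the n-cells are indexed by
n-tuples [g_1|...|g_n] of non-identity elements of G (degenerate
simplices with some g_i = e do not contribute cells), so there are
(|G| - 1)^n n-cells.
For dim = 4 with |G| = 9:
cells = (9 - 1)^4 = 8^4 = 4096

4096


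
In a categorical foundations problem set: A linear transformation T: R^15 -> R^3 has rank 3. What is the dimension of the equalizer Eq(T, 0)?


The equalizer of f and the zero map is ker(f).
By the rank-nullity theorem: dim(ker(f)) = dim(domain) - rank(f).
dim(ker(f)) = 15 - 3 = 12

12


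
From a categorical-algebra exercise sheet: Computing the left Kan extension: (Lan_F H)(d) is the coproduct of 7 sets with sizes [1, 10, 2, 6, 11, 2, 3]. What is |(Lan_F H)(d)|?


Pointwise, the left Kan extension (Lan_F H)(d) is the colimit, indexed
by the comma category (F downarrow d), of H composed with the
projection (F downarrow d) -> C. Here that colimit is given
as a coproduct (disjoint union) of sets, so its cardinality is the
sum of the sizes of the summands.
Coproduct of sets with sizes: 1 + 10 + 2 + 6 + 11 + 2 + 3
= 35

35


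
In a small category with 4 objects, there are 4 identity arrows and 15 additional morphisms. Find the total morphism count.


Each object has an identity morphism, giving 4 identities.
Adding the 15 non-identity morphisms:
Total = 4 + 15 = 19

19


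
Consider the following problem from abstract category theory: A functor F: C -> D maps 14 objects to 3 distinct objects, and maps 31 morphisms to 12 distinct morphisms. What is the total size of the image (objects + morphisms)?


The image of F consists of distinct objects and distinct morphisms.
|Im(F)| on objects = 3
|Im(F)| on morphisms = 12
Total image cardinality = 3 + 12 = 15

15


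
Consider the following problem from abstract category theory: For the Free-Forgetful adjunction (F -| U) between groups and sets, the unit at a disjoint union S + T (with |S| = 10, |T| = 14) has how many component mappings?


The unit eta_X: X -> U(F(X)) of the Free-Forgetful adjunction
maps each element of X to a generator of F(X). For X = S + T (disjoint
union in Set), |S + T| = |S| + |T|.
Total mappings = 10 + 14 = 24.

24


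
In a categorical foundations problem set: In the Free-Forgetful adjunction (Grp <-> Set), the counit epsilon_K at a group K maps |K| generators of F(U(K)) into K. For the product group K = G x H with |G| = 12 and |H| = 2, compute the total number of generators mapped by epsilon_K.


The counit epsilon_K: F(U(K)) -> K of the Free-Forgetful adjunction
maps |K| generators of F(U(K)) into K. For K = G x H (the product group),
|G x H| = |G| * |H|.
Total generators mapped = 12 * 2 = 24.

24


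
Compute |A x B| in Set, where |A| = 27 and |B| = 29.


In Set, the product A x B is the Cartesian product.
By the universal property, |A x B| = |A| * |B|.
|A x B| = 27 * 29 = 783

783


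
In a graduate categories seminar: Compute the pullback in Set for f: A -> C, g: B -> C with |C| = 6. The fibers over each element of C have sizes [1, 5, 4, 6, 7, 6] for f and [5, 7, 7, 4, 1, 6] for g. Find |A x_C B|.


The pullback A x_C B consists of pairs (a, b) with f(a) = g(b).
For each element c in C, the fiber product has |f^-1(c)| * |g^-1(c)| elements.
Summing over C: 1 * 5 + 5 * 7 + 4 * 7 + 6 * 4 + 7 * 1 + 6 * 6
= 5 + 35 + 28 + 24 + 7 + 36 = 135

135


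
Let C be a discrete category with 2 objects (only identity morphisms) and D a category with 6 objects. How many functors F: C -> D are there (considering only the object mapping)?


A functor from a discrete category C to D is determined by
where each object maps. Each of the 2 objects of C can map
to any of the 6 objects of D independently.
Number of functors = 6^2 = 36

36


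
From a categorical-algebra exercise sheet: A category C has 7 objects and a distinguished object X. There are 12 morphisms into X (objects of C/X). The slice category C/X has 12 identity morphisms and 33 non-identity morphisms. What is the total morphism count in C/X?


In the slice category C/X, objects are morphisms to X.
Identity morphisms: 12 (one per object of C/X).
Non-identity morphisms: 33.
Total = 12 + 33 = 45

45


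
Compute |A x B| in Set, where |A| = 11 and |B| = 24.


In Set, the product A x B is the Cartesian product.
By the universal property, |A x B| = |A| * |B|.
|A x B| = 11 * 24 = 264

264


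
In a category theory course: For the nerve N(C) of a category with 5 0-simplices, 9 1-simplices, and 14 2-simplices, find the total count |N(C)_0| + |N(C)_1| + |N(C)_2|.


The 2-skeleton of the nerve N(C) consists of simplices in dimensions 0, 1, 2:
  |N(C)_0| = 5 (objects)
  |N(C)_1| = 9 (morphisms)
  |N(C)_2| = 14 (composable pairs)
Total = 5 + 9 + 14 = 28

28


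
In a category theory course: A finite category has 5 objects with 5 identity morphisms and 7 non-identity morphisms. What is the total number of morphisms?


Each object has an identity morphism, giving 5 identities.
Adding the 7 non-identity morphisms:
Total = 5 + 7 = 12

12


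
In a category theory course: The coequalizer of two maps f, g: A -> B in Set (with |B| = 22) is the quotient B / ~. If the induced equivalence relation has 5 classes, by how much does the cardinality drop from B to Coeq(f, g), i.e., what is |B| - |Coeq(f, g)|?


The coequalizer Coeq(f, g) = B / ~ has one element per equivalence class.
|B| = 22, |Coeq(f, g)| = 5.
|B| - |Coeq(f, g)| = 22 - 5 = 17.

17


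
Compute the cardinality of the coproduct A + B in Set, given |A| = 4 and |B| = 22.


In Set, the coproduct A + B is the disjoint union.
|A + B| = |A| + |B| = 4 + 22 = 26

26


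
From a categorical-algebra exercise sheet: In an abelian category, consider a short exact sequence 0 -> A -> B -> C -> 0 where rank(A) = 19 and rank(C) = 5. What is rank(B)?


For a short exact sequence 0 -> A -> B -> C -> 0,
rank is additive: rank(B) = rank(A) + rank(C).
rank(B) = 19 + 5 = 24

24


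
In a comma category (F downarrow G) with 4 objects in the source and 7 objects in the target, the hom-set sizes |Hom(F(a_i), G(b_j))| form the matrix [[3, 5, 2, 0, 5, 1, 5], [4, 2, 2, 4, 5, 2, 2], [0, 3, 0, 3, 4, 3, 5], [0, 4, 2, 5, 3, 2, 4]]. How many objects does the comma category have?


Objects of (F downarrow G) are triples (a, b, h: F(a)->G(b)).
The count equals the sum of all entries in the hom-matrix.
sum(row 0) = 21
sum(row 1) = 21
sum(row 2) = 18
sum(row 3) = 20
Grand total = 80

80


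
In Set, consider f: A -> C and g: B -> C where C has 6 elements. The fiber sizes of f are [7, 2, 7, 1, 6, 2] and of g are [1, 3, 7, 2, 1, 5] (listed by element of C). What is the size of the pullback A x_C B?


The pullback A x_C B consists of pairs (a, b) with f(a) = g(b).
For each element c in C, the fiber product has |f^-1(c)| * |g^-1(c)| elements.
Summing over C: 7 * 1 + 2 * 3 + 7 * 7 + 1 * 2 + 6 * 1 + 2 * 5
= 7 + 6 + 49 + 2 + 6 + 10 = 80

80


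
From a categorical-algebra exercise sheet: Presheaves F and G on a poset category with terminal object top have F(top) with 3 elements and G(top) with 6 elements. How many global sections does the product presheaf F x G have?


Global sections of a presheaf on a poset with terminal top satisfy
Gamma(H) ~ H(top). Presheaves admit pointwise products, so
(F x G)(top) = F(top) x G(top) (Cartesian product).
|Gamma(F x G)| = |F(top)| * |G(top)| = 3 * 6 = 18.

18


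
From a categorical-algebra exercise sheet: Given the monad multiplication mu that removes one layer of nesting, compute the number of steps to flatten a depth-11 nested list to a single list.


Each application of mu: T^2 -> T removes one layer of nesting.
Starting at depth 11 (i.e., T^11(X)), we need to reach T(X).
Number of mu applications = 11 - 1 = 10

10


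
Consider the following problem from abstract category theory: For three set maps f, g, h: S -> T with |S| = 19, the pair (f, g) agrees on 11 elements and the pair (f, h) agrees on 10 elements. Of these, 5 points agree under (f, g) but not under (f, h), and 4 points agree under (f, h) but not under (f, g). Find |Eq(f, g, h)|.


Eq(f, g, h) is the triple-agreement set: points in S where all three
maps take the same value. Using inclusion-exclusion on the pairwise data:
Pair (f, g) agrees on 11 points; pair (f, h) on 10 points.
Points agreeing under (f, g) but not (f, h) = 5; under (f, h) but not (f, g) = 4.
Triple-agreement = agreement-in-(f, g) minus points that agree under (f, g) but not (f, h):
|Eq(f, g, h)| = 11 - 5 = 6
(cross-check via (f, h): 10 - 4 = 6.)

6


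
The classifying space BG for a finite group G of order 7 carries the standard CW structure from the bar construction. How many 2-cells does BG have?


In the bar-construction CW model of BG, the n-cells are indexed by
n-tuples [g_1|...|g_n] of non-identity elements of G (degenerate
simplices with some g_i = e do not contribute cells), so there are
(|G| - 1)^n n-cells.
For dim = 2 with |G| = 7:
cells = (7 - 1)^2 = 6^2 = 36

36


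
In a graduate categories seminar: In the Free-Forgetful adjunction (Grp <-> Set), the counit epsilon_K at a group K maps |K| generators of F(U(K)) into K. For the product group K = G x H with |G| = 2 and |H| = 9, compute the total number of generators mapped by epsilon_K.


The counit epsilon_K: F(U(K)) -> K of the Free-Forgetful adjunction
maps |K| generators of F(U(K)) into K. For K = G x H (the product group),
|G x H| = |G| * |H|.
Total generators mapped = 2 * 9 = 18.

18


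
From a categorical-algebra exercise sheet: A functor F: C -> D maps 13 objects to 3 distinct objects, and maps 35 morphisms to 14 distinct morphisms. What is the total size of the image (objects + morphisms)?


The image of F consists of distinct objects and distinct morphisms.
|Im(F)| on objects = 3
|Im(F)| on morphisms = 14
Total image cardinality = 3 + 14 = 17

17


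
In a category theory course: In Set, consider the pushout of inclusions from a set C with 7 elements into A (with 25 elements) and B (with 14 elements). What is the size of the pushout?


The pushout A +_C B identifies the images of C in A and B.
|A +_C B| = |A| + |B| - |C| (for injections).
= 25 + 14 - 7 = 32

32


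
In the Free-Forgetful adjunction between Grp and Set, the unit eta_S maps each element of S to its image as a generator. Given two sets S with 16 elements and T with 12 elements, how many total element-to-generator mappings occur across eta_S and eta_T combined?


The unit eta_X: X -> U(F(X)) of the Free-Forgetful adjunction
maps each element of X to a generator of F(X). For X = S + T (disjoint
union in Set), |S + T| = |S| + |T|.
Total mappings = 16 + 12 = 28.

28


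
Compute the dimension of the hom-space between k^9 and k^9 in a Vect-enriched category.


In Vect-enriched categories, Hom(k^n, k^m) is the space of m x n matrices.
dim(Hom(k^9, k^9)) = 9 * 9 = 81

81


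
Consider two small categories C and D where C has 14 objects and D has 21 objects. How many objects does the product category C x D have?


The product category C x D has objects that are pairs (c, d).
Number of pairs = |Ob(C)| * |Ob(D)| = 14 * 21 = 294

294


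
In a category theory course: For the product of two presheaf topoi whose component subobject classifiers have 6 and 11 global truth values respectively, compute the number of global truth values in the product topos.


In a product of presheaf topoi E_1 x E_2, the subobject classifier
is Omega = Omega_1 x Omega_2 (componentwise), so
|Omega(top)| = |Omega_1(top_1)| * |Omega_2(top_2)|.
= 6 * 11 = 66.

66


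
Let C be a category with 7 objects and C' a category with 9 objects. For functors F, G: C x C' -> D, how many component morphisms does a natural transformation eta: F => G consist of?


A natural transformation eta: F => G assigns one component morphism per
object of the domain category.
The domain is the product category C x C', so
|Ob(C x C')| = |Ob(C)| * |Ob(C')| = 7 * 9 = 63.
Therefore eta has 63 component morphisms.

63


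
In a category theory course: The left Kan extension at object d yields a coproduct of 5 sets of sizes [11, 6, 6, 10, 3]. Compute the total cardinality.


Pointwise, the left Kan extension (Lan_F H)(d) is the colimit, indexed
by the comma category (F downarrow d), of H composed with the
projection (F downarrow d) -> C. Here that colimit is given
as a coproduct (disjoint union) of sets, so its cardinality is the
sum of the sizes of the summands.
Coproduct of sets with sizes: 11 + 6 + 6 + 10 + 3
= 36

36


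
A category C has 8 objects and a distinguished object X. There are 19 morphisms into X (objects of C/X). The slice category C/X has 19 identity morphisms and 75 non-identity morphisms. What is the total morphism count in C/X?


In the slice category C/X, objects are morphisms to X.
Identity morphisms: 19 (one per object of C/X).
Non-identity morphisms: 75.
Total = 19 + 75 = 94

94


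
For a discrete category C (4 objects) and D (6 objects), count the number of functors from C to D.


A functor from a discrete category C to D is determined by
where each object maps. Each of the 4 objects of C can map
to any of the 6 objects of D independently.
Number of functors = 6^4 = 1296

1296


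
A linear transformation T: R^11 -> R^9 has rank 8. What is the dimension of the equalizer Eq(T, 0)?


The equalizer of f and the zero map is ker(f).
By the rank-nullity theorem: dim(ker(f)) = dim(domain) - rank(f).
dim(ker(f)) = 11 - 8 = 3

3


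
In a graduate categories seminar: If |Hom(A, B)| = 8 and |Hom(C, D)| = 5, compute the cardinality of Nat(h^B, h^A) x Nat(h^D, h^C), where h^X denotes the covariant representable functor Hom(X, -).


By the Yoneda lemma, Nat(h^B, h^A) is isomorphic to Hom(A, B),
so |Nat(h^B, h^A)| = |Hom(A, B)| and |Nat(h^D, h^C)| = |Hom(C, D)|.
|Hom(A, B)| = 8, |Hom(C, D)| = 5.
|Nat(h^B, h^A) x Nat(h^D, h^C)| = 8 * 5 = 40

40


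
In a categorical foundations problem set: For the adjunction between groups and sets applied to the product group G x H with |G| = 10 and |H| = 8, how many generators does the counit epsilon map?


The counit epsilon_K: F(U(K)) -> K of the Free-Forgetful adjunction
maps |K| generators of F(U(K)) into K. For K = G x H (the product group),
|G x H| = |G| * |H|.
Total generators mapped = 10 * 8 = 80.

80


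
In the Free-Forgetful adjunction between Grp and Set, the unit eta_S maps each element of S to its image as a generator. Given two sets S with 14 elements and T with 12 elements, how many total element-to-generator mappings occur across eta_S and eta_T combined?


The unit eta_X: X -> U(F(X)) of the Free-Forgetful adjunction
maps each element of X to a generator of F(X). For X = S + T (disjoint
union in Set), |S + T| = |S| + |T|.
Total mappings = 14 + 12 = 26.

26


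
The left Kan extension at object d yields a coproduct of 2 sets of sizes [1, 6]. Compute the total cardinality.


Pointwise, the left Kan extension (Lan_F H)(d) is the colimit, indexed
by the comma category (F downarrow d), of H composed with the
projection (F downarrow d) -> C. Here that colimit is given
as a coproduct (disjoint union) of sets, so its cardinality is the
sum of the sizes of the summands.
Coproduct of sets with sizes: 1 + 6
= 7

7


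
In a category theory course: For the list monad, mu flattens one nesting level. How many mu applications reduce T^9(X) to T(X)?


Each application of mu: T^2 -> T removes one layer of nesting.
Starting at depth 9 (i.e., T^9(X)), we need to reach T(X).
Number of mu applications = 9 - 1 = 8

8


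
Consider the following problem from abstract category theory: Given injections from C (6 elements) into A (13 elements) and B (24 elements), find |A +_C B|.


The pushout A +_C B identifies the images of C in A and B.
|A +_C B| = |A| + |B| - |C| (for injections).
= 13 + 24 - 6 = 31

31


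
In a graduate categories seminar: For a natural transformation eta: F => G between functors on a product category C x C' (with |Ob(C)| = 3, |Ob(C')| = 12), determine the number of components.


A natural transformation eta: F => G assigns one component morphism per
object of the domain category.
The domain is the product category C x C', so
|Ob(C x C')| = |Ob(C)| * |Ob(C')| = 3 * 12 = 36.
Therefore eta has 36 component morphisms.

36


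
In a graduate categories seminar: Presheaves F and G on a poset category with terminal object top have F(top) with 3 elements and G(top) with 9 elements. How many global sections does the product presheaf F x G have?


Global sections of a presheaf on a poset with terminal top satisfy
Gamma(H) ~ H(top). Presheaves admit pointwise products, so
(F x G)(top) = F(top) x G(top) (Cartesian product).
|Gamma(F x G)| = |F(top)| * |G(top)| = 3 * 9 = 27.

27


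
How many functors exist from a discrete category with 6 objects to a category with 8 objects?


A functor from a discrete category C to D is determined by
where each object maps. Each of the 6 objects of C can map
to any of the 8 objects of D independently.
Number of functors = 8^6 = 262144

262144


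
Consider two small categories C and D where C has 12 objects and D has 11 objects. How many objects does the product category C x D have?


The product category C x D has objects that are pairs (c, d).
Number of pairs = |Ob(C)| * |Ob(D)| = 12 * 11 = 132

132


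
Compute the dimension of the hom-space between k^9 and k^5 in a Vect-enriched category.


In Vect-enriched categories, Hom(k^n, k^m) is the space of m x n matrices.
dim(Hom(k^9, k^5)) = 5 * 9 = 45

45


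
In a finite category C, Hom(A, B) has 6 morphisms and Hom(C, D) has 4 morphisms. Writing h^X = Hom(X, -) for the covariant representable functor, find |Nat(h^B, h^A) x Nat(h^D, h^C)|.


By the Yoneda lemma, Nat(h^B, h^A) is isomorphic to Hom(A, B),
so |Nat(h^B, h^A)| = |Hom(A, B)| and |Nat(h^D, h^C)| = |Hom(C, D)|.
|Hom(A, B)| = 6, |Hom(C, D)| = 4.
|Nat(h^B, h^A) x Nat(h^D, h^C)| = 6 * 4 = 24

24


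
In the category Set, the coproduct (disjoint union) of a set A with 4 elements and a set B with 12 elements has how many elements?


In Set, the coproduct A + B is the disjoint union.
|A + B| = |A| + |B| = 4 + 12 = 16

16


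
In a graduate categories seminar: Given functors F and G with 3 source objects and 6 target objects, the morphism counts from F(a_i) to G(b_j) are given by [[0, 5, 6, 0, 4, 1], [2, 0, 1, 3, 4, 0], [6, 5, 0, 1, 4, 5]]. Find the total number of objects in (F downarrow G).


Objects of (F downarrow G) are triples (a, b, h: F(a)->G(b)).
The count equals the sum of all entries in the hom-matrix.
sum(row 0) = 16
sum(row 1) = 10
sum(row 2) = 21
Grand total = 47

47


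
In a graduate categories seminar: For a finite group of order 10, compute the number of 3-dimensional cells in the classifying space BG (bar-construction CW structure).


In the bar-construction CW model of BG, the n-cells are indexed by
n-tuples [g_1|...|g_n] of non-identity elements of G (degenerate
simplices with some g_i = e do not contribute cells), so there are
(|G| - 1)^n n-cells.
For dim = 3 with |G| = 10:
cells = (10 - 1)^3 = 9^3 = 729

729


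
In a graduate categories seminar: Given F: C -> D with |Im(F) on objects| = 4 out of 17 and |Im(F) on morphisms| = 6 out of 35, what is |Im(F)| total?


The image of F consists of distinct objects and distinct morphisms.
|Im(F)| on objects = 4
|Im(F)| on morphisms = 6
Total image cardinality = 4 + 6 = 10

10


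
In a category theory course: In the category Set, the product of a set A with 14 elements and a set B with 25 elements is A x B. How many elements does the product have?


In Set, the product A x B is the Cartesian product.
By the universal property, |A x B| = |A| * |B|.
|A x B| = 14 * 25 = 350

350


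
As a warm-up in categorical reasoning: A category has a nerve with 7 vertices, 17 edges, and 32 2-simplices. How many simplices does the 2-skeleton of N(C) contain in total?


The 2-skeleton of the nerve N(C) consists of simplices in dimensions 0, 1, 2:
  |N(C)_0| = 7 (objects)
  |N(C)_1| = 17 (morphisms)
  |N(C)_2| = 32 (composable pairs)
Total = 7 + 17 + 32 = 56

56


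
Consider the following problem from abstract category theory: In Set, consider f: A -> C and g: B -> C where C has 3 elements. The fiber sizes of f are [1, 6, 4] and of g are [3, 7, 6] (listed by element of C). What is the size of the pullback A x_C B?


The pullback A x_C B consists of pairs (a, b) with f(a) = g(b).
For each element c in C, the fiber product has |f^-1(c)| * |g^-1(c)| elements.
Summing over C: 1 * 3 + 6 * 7 + 4 * 6
= 3 + 42 + 24 = 69

69


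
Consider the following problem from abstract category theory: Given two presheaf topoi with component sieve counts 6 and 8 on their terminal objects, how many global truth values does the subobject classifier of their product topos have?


In a product of presheaf topoi E_1 x E_2, the subobject classifier
is Omega = Omega_1 x Omega_2 (componentwise), so
|Omega(top)| = |Omega_1(top_1)| * |Omega_2(top_2)|.
= 6 * 8 = 48.

48


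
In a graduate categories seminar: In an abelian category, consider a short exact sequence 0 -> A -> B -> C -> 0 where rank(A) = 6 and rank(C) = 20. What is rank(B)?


For a short exact sequence 0 -> A -> B -> C -> 0,
rank is additive: rank(B) = rank(A) + rank(C).
rank(B) = 6 + 20 = 26

26


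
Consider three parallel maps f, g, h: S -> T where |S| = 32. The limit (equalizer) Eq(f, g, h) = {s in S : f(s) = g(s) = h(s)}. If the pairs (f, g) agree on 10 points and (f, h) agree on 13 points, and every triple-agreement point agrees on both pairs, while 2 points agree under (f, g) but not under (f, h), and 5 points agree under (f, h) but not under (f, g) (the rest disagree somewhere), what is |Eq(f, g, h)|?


Eq(f, g, h) is the triple-agreement set: points in S where all three
maps take the same value. Using inclusion-exclusion on the pairwise data:
Pair (f, g) agrees on 10 points; pair (f, h) on 13 points.
Points agreeing under (f, g) but not (f, h) = 2; under (f, h) but not (f, g) = 5.
Triple-agreement = agreement-in-(f, g) minus points that agree under (f, g) but not (f, h):
|Eq(f, g, h)| = 10 - 2 = 8
(cross-check via (f, h): 13 - 5 = 8.)

8


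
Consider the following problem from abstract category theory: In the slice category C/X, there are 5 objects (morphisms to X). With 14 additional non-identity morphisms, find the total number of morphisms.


In the slice category C/X, objects are morphisms to X.
Identity morphisms: 5 (one per object of C/X).
Non-identity morphisms: 14.
Total = 5 + 14 = 19

19


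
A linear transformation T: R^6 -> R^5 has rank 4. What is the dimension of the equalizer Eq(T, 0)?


The equalizer of f and the zero map is ker(f).
By the rank-nullity theorem: dim(ker(f)) = dim(domain) - rank(f).
dim(ker(f)) = 6 - 4 = 2

2


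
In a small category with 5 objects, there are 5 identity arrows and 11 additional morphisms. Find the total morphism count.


Each object has an identity morphism, giving 5 identities.
Adding the 11 non-identity morphisms:
Total = 5 + 11 = 16

16


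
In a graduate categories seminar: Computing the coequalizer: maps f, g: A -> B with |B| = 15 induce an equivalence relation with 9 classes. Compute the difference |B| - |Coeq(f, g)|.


The coequalizer Coeq(f, g) = B / ~ has one element per equivalence class.
|B| = 15, |Coeq(f, g)| = 9.
|B| - |Coeq(f, g)| = 15 - 9 = 6.

6


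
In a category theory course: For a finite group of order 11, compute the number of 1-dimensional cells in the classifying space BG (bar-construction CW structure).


In the bar-construction CW model of BG, the n-cells are indexed by
n-tuples [g_1|...|g_n] of non-identity elements of G (degenerate
simplices with some g_i = e do not contribute cells), so there are
(|G| - 1)^n n-cells.
For dim = 1 with |G| = 11:
cells = (11 - 1)^1 = 10^1 = 10

10


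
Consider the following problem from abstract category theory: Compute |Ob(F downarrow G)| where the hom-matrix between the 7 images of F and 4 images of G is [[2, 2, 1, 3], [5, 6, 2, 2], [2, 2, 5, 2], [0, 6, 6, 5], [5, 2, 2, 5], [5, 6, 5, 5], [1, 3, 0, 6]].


Objects of (F downarrow G) are triples (a, b, h: F(a)->G(b)).
The count equals the sum of all entries in the hom-matrix.
sum(row 0) = 8
sum(row 1) = 15
sum(row 2) = 11
sum(row 3) = 17
sum(row 4) = 14
sum(row 5) = 21
sum(row 6) = 10
Grand total = 96

96


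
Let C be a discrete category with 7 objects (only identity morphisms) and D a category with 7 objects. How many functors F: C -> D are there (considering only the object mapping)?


A functor from a discrete category C to D is determined by
where each object maps. Each of the 7 objects of C can map
to any of the 7 objects of D independently.
Number of functors = 7^7 = 823543

823543


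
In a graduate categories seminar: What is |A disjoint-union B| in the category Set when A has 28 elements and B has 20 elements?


In Set, the coproduct A + B is the disjoint union.
|A + B| = |A| + |B| = 28 + 20 = 48

48


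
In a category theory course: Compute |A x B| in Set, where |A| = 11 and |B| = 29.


In Set, the product A x B is the Cartesian product.
By the universal property, |A x B| = |A| * |B|.
|A x B| = 11 * 29 = 319

319


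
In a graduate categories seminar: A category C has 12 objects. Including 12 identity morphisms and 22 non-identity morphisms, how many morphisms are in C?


Each object has an identity morphism, giving 12 identities.
Adding the 22 non-identity morphisms:
Total = 12 + 22 = 34

34


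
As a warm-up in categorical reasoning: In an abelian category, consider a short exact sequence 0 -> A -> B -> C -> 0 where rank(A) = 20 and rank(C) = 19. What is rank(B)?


For a short exact sequence 0 -> A -> B -> C -> 0,
rank is additive: rank(B) = rank(A) + rank(C).
rank(B) = 20 + 19 = 39

39


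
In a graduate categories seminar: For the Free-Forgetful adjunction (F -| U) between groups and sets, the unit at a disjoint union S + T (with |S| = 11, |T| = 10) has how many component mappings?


The unit eta_X: X -> U(F(X)) of the Free-Forgetful adjunction
maps each element of X to a generator of F(X). For X = S + T (disjoint
union in Set), |S + T| = |S| + |T|.
Total mappings = 11 + 10 = 21.

21


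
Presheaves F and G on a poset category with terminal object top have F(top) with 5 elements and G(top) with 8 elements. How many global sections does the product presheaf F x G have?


Global sections of a presheaf on a poset with terminal top satisfy
Gamma(H) ~ H(top). Presheaves admit pointwise products, so
(F x G)(top) = F(top) x G(top) (Cartesian product).
|Gamma(F x G)| = |F(top)| * |G(top)| = 5 * 8 = 40.

40


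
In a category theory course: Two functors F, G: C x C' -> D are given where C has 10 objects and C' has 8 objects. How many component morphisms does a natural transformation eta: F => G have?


A natural transformation eta: F => G assigns one component morphism per
object of the domain category.
The domain is the product category C x C', so
|Ob(C x C')| = |Ob(C)| * |Ob(C')| = 10 * 8 = 80.
Therefore eta has 80 component morphisms.

80


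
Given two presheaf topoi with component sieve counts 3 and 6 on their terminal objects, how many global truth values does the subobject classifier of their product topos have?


In a product of presheaf topoi E_1 x E_2, the subobject classifier
is Omega = Omega_1 x Omega_2 (componentwise), so
|Omega(top)| = |Omega_1(top_1)| * |Omega_2(top_2)|.
= 3 * 6 = 18.

18


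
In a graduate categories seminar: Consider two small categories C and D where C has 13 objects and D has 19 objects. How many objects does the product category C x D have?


The product category C x D has objects that are pairs (c, d).
Number of pairs = |Ob(C)| * |Ob(D)| = 13 * 19 = 247

247


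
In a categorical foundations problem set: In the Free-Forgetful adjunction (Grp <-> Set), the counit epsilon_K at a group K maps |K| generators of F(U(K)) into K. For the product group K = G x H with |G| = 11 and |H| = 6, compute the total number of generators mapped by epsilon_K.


The counit epsilon_K: F(U(K)) -> K of the Free-Forgetful adjunction
maps |K| generators of F(U(K)) into K. For K = G x H (the product group),
|G x H| = |G| * |H|.
Total generators mapped = 11 * 6 = 66.

66


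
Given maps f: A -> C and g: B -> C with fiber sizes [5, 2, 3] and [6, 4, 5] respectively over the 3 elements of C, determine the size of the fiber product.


The pullback A x_C B consists of pairs (a, b) with f(a) = g(b).
For each element c in C, the fiber product has |f^-1(c)| * |g^-1(c)| elements.
Summing over C: 5 * 6 + 2 * 4 + 3 * 5
= 30 + 8 + 15 = 53

53


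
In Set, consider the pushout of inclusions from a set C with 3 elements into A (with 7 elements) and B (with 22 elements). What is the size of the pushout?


The pushout A +_C B identifies the images of C in A and B.
|A +_C B| = |A| + |B| - |C| (for injections).
= 7 + 22 - 3 = 26

26


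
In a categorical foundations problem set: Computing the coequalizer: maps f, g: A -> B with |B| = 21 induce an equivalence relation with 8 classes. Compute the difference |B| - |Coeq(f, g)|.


The coequalizer Coeq(f, g) = B / ~ has one element per equivalence class.
|B| = 21, |Coeq(f, g)| = 8.
|B| - |Coeq(f, g)| = 21 - 8 = 13.

13


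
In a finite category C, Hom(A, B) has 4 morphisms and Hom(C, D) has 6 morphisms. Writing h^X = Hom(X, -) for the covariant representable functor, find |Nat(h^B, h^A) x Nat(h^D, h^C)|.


By the Yoneda lemma, Nat(h^B, h^A) is isomorphic to Hom(A, B),
so |Nat(h^B, h^A)| = |Hom(A, B)| and |Nat(h^D, h^C)| = |Hom(C, D)|.
|Hom(A, B)| = 4, |Hom(C, D)| = 6.
|Nat(h^B, h^A) x Nat(h^D, h^C)| = 4 * 6 = 24

24


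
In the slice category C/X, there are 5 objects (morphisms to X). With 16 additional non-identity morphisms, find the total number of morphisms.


In the slice category C/X, objects are morphisms to X.
Identity morphisms: 5 (one per object of C/X).
Non-identity morphisms: 16.
Total = 5 + 16 = 21

21


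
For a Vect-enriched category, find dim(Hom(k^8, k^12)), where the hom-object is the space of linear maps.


In Vect-enriched categories, Hom(k^n, k^m) is the space of m x n matrices.
dim(Hom(k^8, k^12)) = 12 * 8 = 96

96


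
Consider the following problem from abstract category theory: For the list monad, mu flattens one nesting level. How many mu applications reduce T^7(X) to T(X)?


Each application of mu: T^2 -> T removes one layer of nesting.
Starting at depth 7 (i.e., T^7(X)), we need to reach T(X).
Number of mu applications = 7 - 1 = 6

6


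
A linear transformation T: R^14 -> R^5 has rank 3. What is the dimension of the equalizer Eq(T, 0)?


The equalizer of f and the zero map is ker(f).
By the rank-nullity theorem: dim(ker(f)) = dim(domain) - rank(f).
dim(ker(f)) = 14 - 3 = 11

11


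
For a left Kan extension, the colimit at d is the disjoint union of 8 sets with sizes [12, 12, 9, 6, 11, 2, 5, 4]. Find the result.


Pointwise, the left Kan extension (Lan_F H)(d) is the colimit, indexed
by the comma category (F downarrow d), of H composed with the
projection (F downarrow d) -> C. Here that colimit is given
as a coproduct (disjoint union) of sets, so its cardinality is the
sum of the sizes of the summands.
Coproduct of sets with sizes: 12 + 12 + 9 + 6 + 11 + 2 + 5 + 4
= 61

61


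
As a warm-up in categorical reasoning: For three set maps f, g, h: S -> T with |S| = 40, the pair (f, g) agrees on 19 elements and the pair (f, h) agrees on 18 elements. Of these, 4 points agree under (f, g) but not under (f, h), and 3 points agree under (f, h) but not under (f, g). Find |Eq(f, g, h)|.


Eq(f, g, h) is the triple-agreement set: points in S where all three
maps take the same value. Using inclusion-exclusion on the pairwise data:
Pair (f, g) agrees on 19 points; pair (f, h) on 18 points.
Points agreeing under (f, g) but not (f, h) = 4; under (f, h) but not (f, g) = 3.
Triple-agreement = agreement-in-(f, g) minus points that agree under (f, g) but not (f, h):
|Eq(f, g, h)| = 19 - 4 = 15
(cross-check via (f, h): 18 - 3 = 15.)

15


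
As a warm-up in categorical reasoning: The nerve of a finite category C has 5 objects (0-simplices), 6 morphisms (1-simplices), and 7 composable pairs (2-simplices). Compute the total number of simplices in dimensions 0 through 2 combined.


The 2-skeleton of the nerve N(C) consists of simplices in dimensions 0, 1, 2:
  |N(C)_0| = 5 (objects)
  |N(C)_1| = 6 (morphisms)
  |N(C)_2| = 7 (composable pairs)
Total = 5 + 6 + 7 = 18

18


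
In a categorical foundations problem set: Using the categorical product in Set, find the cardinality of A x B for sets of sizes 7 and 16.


In Set, the product A x B is the Cartesian product.
By the universal property, |A x B| = |A| * |B|.
|A x B| = 7 * 16 = 112

112


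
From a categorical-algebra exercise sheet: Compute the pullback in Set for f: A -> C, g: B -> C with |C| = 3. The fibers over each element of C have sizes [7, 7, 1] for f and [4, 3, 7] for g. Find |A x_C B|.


The pullback A x_C B consists of pairs (a, b) with f(a) = g(b).
For each element c in C, the fiber product has |f^-1(c)| * |g^-1(c)| elements.
Summing over C: 7 * 4 + 7 * 3 + 1 * 7
= 28 + 21 + 7 = 56

56


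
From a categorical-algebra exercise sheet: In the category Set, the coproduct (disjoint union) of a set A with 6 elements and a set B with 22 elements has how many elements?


In Set, the coproduct A + B is the disjoint union.
|A + B| = |A| + |B| = 6 + 22 = 28

28


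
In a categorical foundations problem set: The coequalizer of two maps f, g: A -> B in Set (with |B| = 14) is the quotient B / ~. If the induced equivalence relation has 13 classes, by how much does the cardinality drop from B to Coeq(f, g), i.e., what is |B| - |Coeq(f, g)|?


The coequalizer Coeq(f, g) = B / ~ has one element per equivalence class.
|B| = 14, |Coeq(f, g)| = 13.
|B| - |Coeq(f, g)| = 14 - 13 = 1.

1


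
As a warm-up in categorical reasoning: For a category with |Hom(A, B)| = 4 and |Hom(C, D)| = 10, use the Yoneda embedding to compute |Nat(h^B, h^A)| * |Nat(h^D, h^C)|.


By the Yoneda lemma, Nat(h^B, h^A) is isomorphic to Hom(A, B),
so |Nat(h^B, h^A)| = |Hom(A, B)| and |Nat(h^D, h^C)| = |Hom(C, D)|.
|Hom(A, B)| = 4, |Hom(C, D)| = 10.
|Nat(h^B, h^A) x Nat(h^D, h^C)| = 4 * 10 = 40

40


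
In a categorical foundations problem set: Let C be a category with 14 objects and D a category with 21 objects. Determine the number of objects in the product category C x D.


The product category C x D has objects that are pairs (c, d).
Number of pairs = |Ob(C)| * |Ob(D)| = 14 * 21 = 294

294


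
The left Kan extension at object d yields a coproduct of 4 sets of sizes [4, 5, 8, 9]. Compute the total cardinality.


Pointwise, the left Kan extension (Lan_F H)(d) is the colimit, indexed
by the comma category (F downarrow d), of H composed with the
projection (F downarrow d) -> C. Here that colimit is given
as a coproduct (disjoint union) of sets, so its cardinality is the
sum of the sizes of the summands.
Coproduct of sets with sizes: 4 + 5 + 8 + 9
= 26

26


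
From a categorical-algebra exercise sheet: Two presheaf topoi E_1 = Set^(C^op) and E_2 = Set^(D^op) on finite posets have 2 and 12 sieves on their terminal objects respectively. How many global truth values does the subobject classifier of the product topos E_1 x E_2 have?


In a product of presheaf topoi E_1 x E_2, the subobject classifier
is Omega = Omega_1 x Omega_2 (componentwise), so
|Omega(top)| = |Omega_1(top_1)| * |Omega_2(top_2)|.
= 2 * 12 = 24.

24


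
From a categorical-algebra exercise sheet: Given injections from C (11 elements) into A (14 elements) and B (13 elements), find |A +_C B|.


The pushout A +_C B identifies the images of C in A and B.
|A +_C B| = |A| + |B| - |C| (for injections).
= 14 + 13 - 11 = 16

16


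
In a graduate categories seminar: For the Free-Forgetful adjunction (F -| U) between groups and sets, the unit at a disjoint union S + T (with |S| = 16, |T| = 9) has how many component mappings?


The unit eta_X: X -> U(F(X)) of the Free-Forgetful adjunction
maps each element of X to a generator of F(X). For X = S + T (disjoint
union in Set), |S + T| = |S| + |T|.
Total mappings = 16 + 9 = 25.

25


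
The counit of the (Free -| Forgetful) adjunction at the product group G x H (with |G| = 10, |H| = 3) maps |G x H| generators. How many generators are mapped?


The counit epsilon_K: F(U(K)) -> K of the Free-Forgetful adjunction
maps |K| generators of F(U(K)) into K. For K = G x H (the product group),
|G x H| = |G| * |H|.
Total generators mapped = 10 * 3 = 30.

30
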